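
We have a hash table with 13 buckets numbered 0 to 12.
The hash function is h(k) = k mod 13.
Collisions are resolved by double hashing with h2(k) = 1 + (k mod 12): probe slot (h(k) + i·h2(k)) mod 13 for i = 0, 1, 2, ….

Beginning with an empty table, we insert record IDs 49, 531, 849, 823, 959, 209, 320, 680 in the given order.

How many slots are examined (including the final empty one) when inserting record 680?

49 hashes to 10; slot 10 is free -> place at 10.
531 hashes to 11; slot 11 is free -> place at 11.
849 hashes to 4; slot 4 is free -> place at 4.
823 hashes to 4, h2=8; 4 taken -> place at 12.
959 hashes to 10, h2=12; 10 taken -> place at 9.
209 hashes to 1; slot 1 is free -> place at 1.
320 hashes to 8; slot 8 is free -> place at 8.
680 hashes to 4, h2=9; 4 taken -> place at 0.
Table: [680, 209, _, _, 849, _, _, _, 320, 959, 49, 531, 823]

2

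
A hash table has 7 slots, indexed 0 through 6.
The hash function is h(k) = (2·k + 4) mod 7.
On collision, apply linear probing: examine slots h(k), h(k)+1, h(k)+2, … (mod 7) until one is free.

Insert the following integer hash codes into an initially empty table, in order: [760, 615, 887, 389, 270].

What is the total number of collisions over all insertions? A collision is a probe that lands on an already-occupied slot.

Insert 760: h=5, slot 5 empty -> index 5.
Insert 615: h=2, slot 2 empty -> index 2.
Insert 887: h=0, slot 0 empty -> index 0.
Insert 389: h=5, slot 5 occupied -> index 6.
Insert 270: h=5, slots 5,6,0 occupied -> index 1.
Table: [887, 270, 615, —, —, 760, 389]

4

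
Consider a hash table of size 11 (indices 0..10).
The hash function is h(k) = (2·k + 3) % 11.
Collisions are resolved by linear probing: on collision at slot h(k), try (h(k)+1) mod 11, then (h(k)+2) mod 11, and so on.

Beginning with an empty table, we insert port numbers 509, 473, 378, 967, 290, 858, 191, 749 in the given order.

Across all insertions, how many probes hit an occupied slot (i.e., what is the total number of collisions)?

9

509: h=9 => slot 9
473: h=3 => slot 3
378: h=0 => slot 0
967: h=1 => slot 1
290: h=0, probe 0,1,2 => slot 2
858: h=3, probe 3,4 => slot 4
191: h=0, probe 0,1,2,3,4,5 => slot 5
749: h=5, probe 5,6 => slot 6
Table: [378, 967, 290, 473, 858, 191, 749, —, —, 509, —]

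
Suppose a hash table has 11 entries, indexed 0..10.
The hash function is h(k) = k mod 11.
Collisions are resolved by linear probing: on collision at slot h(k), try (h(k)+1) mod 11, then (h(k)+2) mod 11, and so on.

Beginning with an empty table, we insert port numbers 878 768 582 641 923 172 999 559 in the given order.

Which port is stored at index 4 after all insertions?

878 hashes to 9; slot 9 is free => place at 9.
768 hashes to 9; 9 taken => place at 10.
582 hashes to 10; 10 taken => place at 0.
641 hashes to 3; slot 3 is free => place at 3.
923 hashes to 10; 10,0 taken => place at 1.
172 hashes to 7; slot 7 is free => place at 7.
999 hashes to 9; 9,10,0,1 taken => place at 2.
559 hashes to 9; 9,10,0,1,2,3 taken => place at 4.
Table: [582, 923, 999, 641, 559, _, _, 172, _, 878, 768]

559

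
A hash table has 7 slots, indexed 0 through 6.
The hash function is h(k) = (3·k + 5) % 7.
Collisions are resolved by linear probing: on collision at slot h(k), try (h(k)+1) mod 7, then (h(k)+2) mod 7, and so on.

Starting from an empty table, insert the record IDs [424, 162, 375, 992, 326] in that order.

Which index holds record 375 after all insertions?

4

424 hashes to 3; slot 3 is free => place at 3.
162 hashes to 1; slot 1 is free => place at 1.
375 hashes to 3; 3 taken => place at 4.
992 hashes to 6; slot 6 is free => place at 6.
326 hashes to 3; 3,4 taken => place at 5.
Table: [., 162, ., 424, 375, 326, 992]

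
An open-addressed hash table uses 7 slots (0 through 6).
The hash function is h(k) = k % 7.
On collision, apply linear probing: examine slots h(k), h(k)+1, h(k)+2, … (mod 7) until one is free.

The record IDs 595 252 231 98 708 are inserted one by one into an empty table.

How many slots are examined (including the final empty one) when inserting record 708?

595: h=0 -> slot 0
252: h=0, probe 0,1 -> slot 1
231: h=0, probe 0,1,2 -> slot 2
98: h=0, probe 0,1,2,3 -> slot 3
708: h=1, probe 1,2,3,4 -> slot 4
Table: [595, 252, 231, 98, 708, ., .]

4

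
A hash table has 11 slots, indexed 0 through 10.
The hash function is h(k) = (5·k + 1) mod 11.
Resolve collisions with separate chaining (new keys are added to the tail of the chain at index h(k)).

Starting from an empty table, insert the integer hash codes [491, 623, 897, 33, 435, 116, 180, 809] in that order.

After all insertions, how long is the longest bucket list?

4

Insert 491: h=3, bucket 3 empty → new chain.
Insert 623: h=3, bucket 3 nonempty → append to chain.
Insert 897: h=9, bucket 9 empty → new chain.
Insert 33: h=1, bucket 1 empty → new chain.
Insert 435: h=9, bucket 9 nonempty → append to chain.
Insert 116: h=9, bucket 9 nonempty → append to chain.
Insert 180: h=10, bucket 10 empty → new chain.
Insert 809: h=9, bucket 9 nonempty → append to chain.
Final buckets:
0: -
1: 33
2: -
3: 491 -> 623
4: -
5: -
6: -
7: -
8: -
9: 897 -> 435 -> 116 -> 809
10: 180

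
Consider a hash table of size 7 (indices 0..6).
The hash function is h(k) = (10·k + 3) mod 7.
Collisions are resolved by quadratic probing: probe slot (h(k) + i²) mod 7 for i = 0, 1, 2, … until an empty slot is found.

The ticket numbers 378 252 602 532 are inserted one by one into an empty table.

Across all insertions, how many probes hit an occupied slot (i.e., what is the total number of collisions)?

Insert 378: h=3, slot 3 empty -> index 3.
Insert 252: h=3, slot 3 occupied -> index 4.
Insert 602: h=3, slots 3,4 occupied -> index 0.
Insert 532: h=3, slots 3,4,0 occupied -> index 5.
Table: [602, ., ., 378, 252, 532, .]

6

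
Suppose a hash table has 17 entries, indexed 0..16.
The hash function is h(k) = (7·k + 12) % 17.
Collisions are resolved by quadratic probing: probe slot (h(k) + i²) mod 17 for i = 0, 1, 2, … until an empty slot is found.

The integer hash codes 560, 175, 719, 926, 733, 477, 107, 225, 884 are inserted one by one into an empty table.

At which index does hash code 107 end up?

560: h=5 => slot 5
175: h=13 => slot 13
719: h=13, probe 13,14 => slot 14
926: h=0 => slot 0
733: h=9 => slot 9
477: h=2 => slot 2
107: h=13, probe 13,14,0,5,12 => slot 12
225: h=6 => slot 6
884: h=12, probe 12,13,16 => slot 16
Table: [926, ∅, 477, ∅, ∅, 560, 225, ∅, ∅, 733, ∅, ∅, 107, 175, 719, ∅, 884]

12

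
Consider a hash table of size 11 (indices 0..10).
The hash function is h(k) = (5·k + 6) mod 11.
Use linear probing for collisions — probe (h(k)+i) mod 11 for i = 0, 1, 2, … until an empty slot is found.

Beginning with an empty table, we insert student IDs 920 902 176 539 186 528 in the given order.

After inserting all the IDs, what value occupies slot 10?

920: h=8 => slot 8
902: h=6 => slot 6
176: h=6, probe 6,7 => slot 7
539: h=6, probe 6,7,8,9 => slot 9
186: h=1 => slot 1
528: h=6, probe 6,7,8,9,10 => slot 10
Table: [—, 186, —, —, —, —, 902, 176, 920, 539, 528]

528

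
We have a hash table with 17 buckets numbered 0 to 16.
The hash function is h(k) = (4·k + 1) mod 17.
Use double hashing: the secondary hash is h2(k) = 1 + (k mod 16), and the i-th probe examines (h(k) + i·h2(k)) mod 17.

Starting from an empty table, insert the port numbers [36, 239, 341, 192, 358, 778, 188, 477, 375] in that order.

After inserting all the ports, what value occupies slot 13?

375

Insert 36: h=9, slot 9 empty → index 9.
Insert 239: h=5, slot 5 empty → index 5.
Insert 341: h=5, h2=6, slot 5 occupied → index 11.
Insert 192: h=4, slot 4 empty → index 4.
Insert 358: h=5, h2=7, slot 5 occupied → index 12.
Insert 778: h=2, slot 2 empty → index 2.
Insert 188: h=5, h2=13, slot 5 occupied → index 1.
Insert 477: h=5, h2=14, slots 5,2 occupied → index 16.
Insert 375: h=5, h2=8, slot 5 occupied → index 13.
Table: [., 188, 778, ., 192, 239, ., ., ., 36, ., 341, 358, 375, ., ., 477]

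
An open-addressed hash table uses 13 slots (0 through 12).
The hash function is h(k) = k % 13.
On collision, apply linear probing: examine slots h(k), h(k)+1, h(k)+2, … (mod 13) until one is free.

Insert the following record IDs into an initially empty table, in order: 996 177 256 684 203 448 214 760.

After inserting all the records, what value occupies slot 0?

996: h=8 -> slot 8
177: h=8, probe 8,9 -> slot 9
256: h=9, probe 9,10 -> slot 10
684: h=8, probe 8,9,10,11 -> slot 11
203: h=8, probe 8,9,10,11,12 -> slot 12
448: h=6 -> slot 6
214: h=6, probe 6,7 -> slot 7
760: h=6, probe 6,7,8,9,10,11,12,0 -> slot 0
Table: [760, ∅, ∅, ∅, ∅, ∅, 448, 214, 996, 177, 256, 684, 203]

760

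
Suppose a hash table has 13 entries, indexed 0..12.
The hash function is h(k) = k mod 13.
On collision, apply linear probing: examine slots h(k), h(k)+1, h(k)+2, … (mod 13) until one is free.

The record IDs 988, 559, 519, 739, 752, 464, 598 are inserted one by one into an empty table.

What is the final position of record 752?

988 hashes to 0; slot 0 is free => place at 0.
559 hashes to 0; 0 taken => place at 1.
519 hashes to 12; slot 12 is free => place at 12.
739 hashes to 11; slot 11 is free => place at 11.
752 hashes to 11; 11,12,0,1 taken => place at 2.
464 hashes to 9; slot 9 is free => place at 9.
598 hashes to 0; 0,1,2 taken => place at 3.
Table: [988, 559, 752, 598, _, _, _, _, _, 464, _, 739, 519]

2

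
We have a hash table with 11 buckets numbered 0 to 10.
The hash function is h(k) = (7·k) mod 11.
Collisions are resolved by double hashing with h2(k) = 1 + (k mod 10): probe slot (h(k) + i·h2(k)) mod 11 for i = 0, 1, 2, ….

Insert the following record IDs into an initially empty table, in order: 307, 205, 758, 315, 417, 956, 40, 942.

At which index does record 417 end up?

1

307 hashes to 4; slot 4 is free -> place at 4.
205 hashes to 5; slot 5 is free -> place at 5.
758 hashes to 4, h2=9; 4 taken -> place at 2.
315 hashes to 5, h2=6; 5 taken -> place at 0.
417 hashes to 4, h2=8; 4 taken -> place at 1.
956 hashes to 4, h2=7; 4,0 taken -> place at 7.
40 hashes to 5, h2=1; 5 taken -> place at 6.
942 hashes to 5, h2=3; 5 taken -> place at 8.
Table: [315, 417, 758, —, 307, 205, 40, 956, 942, —, —]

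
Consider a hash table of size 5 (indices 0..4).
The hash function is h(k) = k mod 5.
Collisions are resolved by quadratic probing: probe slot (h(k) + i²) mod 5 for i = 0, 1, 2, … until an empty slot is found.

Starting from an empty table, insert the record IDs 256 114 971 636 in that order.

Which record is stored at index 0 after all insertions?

636

256 hashes to 1; slot 1 is free => place at 1.
114 hashes to 4; slot 4 is free => place at 4.
971 hashes to 1; 1 taken => place at 2.
636 hashes to 1; 1,2 taken => place at 0.
Table: [636, 256, 971, —, 114]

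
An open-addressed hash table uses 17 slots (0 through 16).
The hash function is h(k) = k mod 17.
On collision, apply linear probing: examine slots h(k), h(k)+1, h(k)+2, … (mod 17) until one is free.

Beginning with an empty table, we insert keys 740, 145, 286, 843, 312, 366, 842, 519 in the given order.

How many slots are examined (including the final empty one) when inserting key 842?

740 hashes to 9; slot 9 is free => place at 9.
145 hashes to 9; 9 taken => place at 10.
286 hashes to 14; slot 14 is free => place at 14.
843 hashes to 10; 10 taken => place at 11.
312 hashes to 6; slot 6 is free => place at 6.
366 hashes to 9; 9,10,11 taken => place at 12.
842 hashes to 9; 9,10,11,12 taken => place at 13.
519 hashes to 9; 9,10,11,12,13,14 taken => place at 15.
Table: [., ., ., ., ., ., 312, ., ., 740, 145, 843, 366, 842, 286, 519, .]

5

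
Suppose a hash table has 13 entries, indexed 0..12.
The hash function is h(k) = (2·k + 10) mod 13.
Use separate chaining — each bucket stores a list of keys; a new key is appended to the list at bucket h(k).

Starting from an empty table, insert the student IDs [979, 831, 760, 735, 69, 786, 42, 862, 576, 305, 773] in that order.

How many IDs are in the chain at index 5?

4

Insert 979: h=5, bucket 5 empty -> new chain.
Insert 831: h=8, bucket 8 empty -> new chain.
Insert 760: h=9, bucket 9 empty -> new chain.
Insert 735: h=11, bucket 11 empty -> new chain.
Insert 69: h=5, bucket 5 nonempty -> append to chain.
Insert 786: h=9, bucket 9 nonempty -> append to chain.
Insert 42: h=3, bucket 3 empty -> new chain.
Insert 862: h=5, bucket 5 nonempty -> append to chain.
Insert 576: h=5, bucket 5 nonempty -> append to chain.
Insert 305: h=9, bucket 9 nonempty -> append to chain.
Insert 773: h=9, bucket 9 nonempty -> append to chain.
Final buckets:
0: ∅
1: ∅
2: ∅
3: 42
4: ∅
5: 979 -> 69 -> 862 -> 576
6: ∅
7: ∅
8: 831
9: 760 -> 786 -> 305 -> 773
10: ∅
11: 735
12: ∅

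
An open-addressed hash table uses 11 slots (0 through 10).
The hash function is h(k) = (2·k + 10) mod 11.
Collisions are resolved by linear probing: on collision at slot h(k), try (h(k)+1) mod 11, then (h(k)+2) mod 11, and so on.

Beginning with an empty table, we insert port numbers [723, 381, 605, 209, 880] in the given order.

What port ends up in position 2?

Insert 723: h=4, slot 4 empty -> index 4.
Insert 381: h=2, slot 2 empty -> index 2.
Insert 605: h=10, slot 10 empty -> index 10.
Insert 209: h=10, slot 10 occupied -> index 0.
Insert 880: h=10, slots 10,0 occupied -> index 1.
Table: [209, 880, 381, ., 723, ., ., ., ., ., 605]

381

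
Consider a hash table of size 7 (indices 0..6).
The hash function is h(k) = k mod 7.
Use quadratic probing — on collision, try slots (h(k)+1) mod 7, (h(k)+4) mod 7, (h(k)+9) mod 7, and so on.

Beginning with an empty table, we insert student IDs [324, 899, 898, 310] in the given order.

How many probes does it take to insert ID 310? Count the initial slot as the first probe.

324 hashes to 2; slot 2 is free → place at 2.
899 hashes to 3; slot 3 is free → place at 3.
898 hashes to 2; 2,3 taken → place at 6.
310 hashes to 2; 2,3,6 taken → place at 4.
Table: [—, —, 324, 899, 310, —, 898]

4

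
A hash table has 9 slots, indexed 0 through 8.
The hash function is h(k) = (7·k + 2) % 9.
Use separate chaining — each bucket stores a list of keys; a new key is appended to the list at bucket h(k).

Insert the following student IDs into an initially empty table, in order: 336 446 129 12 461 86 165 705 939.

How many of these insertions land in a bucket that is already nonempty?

Insert 336: h=5, bucket 5 empty -> new chain.
Insert 446: h=1, bucket 1 empty -> new chain.
Insert 129: h=5, bucket 5 nonempty -> append to chain.
Insert 12: h=5, bucket 5 nonempty -> append to chain.
Insert 461: h=7, bucket 7 empty -> new chain.
Insert 86: h=1, bucket 1 nonempty -> append to chain.
Insert 165: h=5, bucket 5 nonempty -> append to chain.
Insert 705: h=5, bucket 5 nonempty -> append to chain.
Insert 939: h=5, bucket 5 nonempty -> append to chain.
Final buckets:
0: -
1: 446 -> 86
2: -
3: -
4: -
5: 336 -> 129 -> 12 -> 165 -> 705 -> 939
6: -
7: 461
8: -

6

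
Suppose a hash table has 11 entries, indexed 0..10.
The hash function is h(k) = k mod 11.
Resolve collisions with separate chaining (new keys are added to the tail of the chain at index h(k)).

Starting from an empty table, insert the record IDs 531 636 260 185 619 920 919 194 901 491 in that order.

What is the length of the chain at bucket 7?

Insert 531: h=3, bucket 3 empty -> new chain.
Insert 636: h=9, bucket 9 empty -> new chain.
Insert 260: h=7, bucket 7 empty -> new chain.
Insert 185: h=9, bucket 9 nonempty -> append to chain.
Insert 619: h=3, bucket 3 nonempty -> append to chain.
Insert 920: h=7, bucket 7 nonempty -> append to chain.
Insert 919: h=6, bucket 6 empty -> new chain.
Insert 194: h=7, bucket 7 nonempty -> append to chain.
Insert 901: h=10, bucket 10 empty -> new chain.
Insert 491: h=7, bucket 7 nonempty -> append to chain.
Final buckets:
0: -
1: -
2: -
3: 531 -> 619
4: -
5: -
6: 919
7: 260 -> 920 -> 194 -> 491
8: -
9: 636 -> 185
10: 901

4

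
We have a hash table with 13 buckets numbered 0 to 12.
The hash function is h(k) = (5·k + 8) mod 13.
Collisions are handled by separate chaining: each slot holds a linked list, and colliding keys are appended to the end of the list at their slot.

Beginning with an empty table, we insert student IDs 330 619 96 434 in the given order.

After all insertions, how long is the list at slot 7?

Insert 330: h=7, bucket 7 empty -> new chain.
Insert 619: h=9, bucket 9 empty -> new chain.
Insert 96: h=7, bucket 7 nonempty -> append to chain.
Insert 434: h=7, bucket 7 nonempty -> append to chain.
Final buckets:
0: _
1: _
2: _
3: _
4: _
5: _
6: _
7: 330 -> 96 -> 434
8: _
9: 619
10: _
11: _
12: _

3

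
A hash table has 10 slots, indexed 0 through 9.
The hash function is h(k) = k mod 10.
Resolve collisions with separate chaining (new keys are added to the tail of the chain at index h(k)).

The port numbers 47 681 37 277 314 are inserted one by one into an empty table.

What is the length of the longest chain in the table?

Insert 47: h=7, bucket 7 empty → new chain.
Insert 681: h=1, bucket 1 empty → new chain.
Insert 37: h=7, bucket 7 nonempty → append to chain.
Insert 277: h=7, bucket 7 nonempty → append to chain.
Insert 314: h=4, bucket 4 empty → new chain.
Final buckets:
0: ∅
1: 681
2: ∅
3: ∅
4: 314
5: ∅
6: ∅
7: 47 -> 37 -> 277
8: ∅
9: ∅

3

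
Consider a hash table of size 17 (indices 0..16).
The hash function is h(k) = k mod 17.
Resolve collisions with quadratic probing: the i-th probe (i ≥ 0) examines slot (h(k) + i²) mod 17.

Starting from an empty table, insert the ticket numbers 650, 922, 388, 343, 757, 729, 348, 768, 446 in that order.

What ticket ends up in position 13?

Insert 650: h=4, slot 4 empty -> index 4.
Insert 922: h=4, slot 4 occupied -> index 5.
Insert 388: h=14, slot 14 empty -> index 14.
Insert 343: h=3, slot 3 empty -> index 3.
Insert 757: h=9, slot 9 empty -> index 9.
Insert 729: h=15, slot 15 empty -> index 15.
Insert 348: h=8, slot 8 empty -> index 8.
Insert 768: h=3, slots 3,4 occupied -> index 7.
Insert 446: h=4, slots 4,5,8 occupied -> index 13.
Table: [., ., ., 343, 650, 922, ., 768, 348, 757, ., ., ., 446, 388, 729, .]

446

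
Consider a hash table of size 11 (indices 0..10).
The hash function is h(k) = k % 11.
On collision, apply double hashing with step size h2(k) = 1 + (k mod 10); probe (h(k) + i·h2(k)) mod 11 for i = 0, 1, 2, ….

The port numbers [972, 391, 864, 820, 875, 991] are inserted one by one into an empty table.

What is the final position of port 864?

0

972 hashes to 4; slot 4 is free -> place at 4.
391 hashes to 6; slot 6 is free -> place at 6.
864 hashes to 6, h2=5; 6 taken -> place at 0.
820 hashes to 6, h2=1; 6 taken -> place at 7.
875 hashes to 6, h2=6; 6 taken -> place at 1.
991 hashes to 1, h2=2; 1 taken -> place at 3.
Table: [864, 875, —, 991, 972, —, 391, 820, —, —, —]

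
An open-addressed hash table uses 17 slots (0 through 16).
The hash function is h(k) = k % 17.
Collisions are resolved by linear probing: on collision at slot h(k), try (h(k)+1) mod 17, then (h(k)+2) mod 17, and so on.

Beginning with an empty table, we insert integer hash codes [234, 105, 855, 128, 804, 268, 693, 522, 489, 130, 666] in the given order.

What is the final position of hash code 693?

15

234: h=13 → slot 13
105: h=3 → slot 3
855: h=5 → slot 5
128: h=9 → slot 9
804: h=5, probe 5,6 → slot 6
268: h=13, probe 13,14 → slot 14
693: h=13, probe 13,14,15 → slot 15
522: h=12 → slot 12
489: h=13, probe 13,14,15,16 → slot 16
130: h=11 → slot 11
666: h=3, probe 3,4 → slot 4
Table: [∅, ∅, ∅, 105, 666, 855, 804, ∅, ∅, 128, ∅, 130, 522, 234, 268, 693, 489]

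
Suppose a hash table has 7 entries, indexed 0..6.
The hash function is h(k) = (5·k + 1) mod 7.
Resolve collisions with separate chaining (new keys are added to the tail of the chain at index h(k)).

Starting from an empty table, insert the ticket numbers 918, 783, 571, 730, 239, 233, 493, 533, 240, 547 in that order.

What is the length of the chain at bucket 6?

918 → bucket 6
783 → bucket 3
571 → bucket 0
730 → bucket 4
239 → bucket 6 (collision)
233 → bucket 4 (collision)
493 → bucket 2
533 → bucket 6 (collision)
240 → bucket 4 (collision)
547 → bucket 6 (collision)
Final buckets:
0: 571
1: .
2: 493
3: 783
4: 730 -> 233 -> 240
5: .
6: 918 -> 239 -> 533 -> 547

4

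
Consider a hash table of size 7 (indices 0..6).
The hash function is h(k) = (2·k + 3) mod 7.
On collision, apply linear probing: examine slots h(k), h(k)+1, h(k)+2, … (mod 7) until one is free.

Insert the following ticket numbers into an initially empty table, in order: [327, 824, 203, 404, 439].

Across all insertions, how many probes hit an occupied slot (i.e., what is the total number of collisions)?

6

327 hashes to 6; slot 6 is free → place at 6.
824 hashes to 6; 6 taken → place at 0.
203 hashes to 3; slot 3 is free → place at 3.
404 hashes to 6; 6,0 taken → place at 1.
439 hashes to 6; 6,0,1 taken → place at 2.
Table: [824, 404, 439, 203, —, —, 327]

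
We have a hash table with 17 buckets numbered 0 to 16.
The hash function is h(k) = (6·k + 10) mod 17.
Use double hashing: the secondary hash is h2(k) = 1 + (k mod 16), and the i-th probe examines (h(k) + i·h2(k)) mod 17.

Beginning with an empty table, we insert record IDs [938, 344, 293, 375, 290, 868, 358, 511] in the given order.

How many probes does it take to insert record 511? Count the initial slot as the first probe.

938 hashes to 11; slot 11 is free => place at 11.
344 hashes to 0; slot 0 is free => place at 0.
293 hashes to 0, h2=6; 0 taken => place at 6.
375 hashes to 16; slot 16 is free => place at 16.
290 hashes to 16, h2=3; 16 taken => place at 2.
868 hashes to 16, h2=5; 16 taken => place at 4.
358 hashes to 16, h2=7; 16,6 taken => place at 13.
511 hashes to 16, h2=16; 16 taken => place at 15.
Table: [344, ∅, 290, ∅, 868, ∅, 293, ∅, ∅, ∅, ∅, 938, ∅, 358, ∅, 511, 375]

2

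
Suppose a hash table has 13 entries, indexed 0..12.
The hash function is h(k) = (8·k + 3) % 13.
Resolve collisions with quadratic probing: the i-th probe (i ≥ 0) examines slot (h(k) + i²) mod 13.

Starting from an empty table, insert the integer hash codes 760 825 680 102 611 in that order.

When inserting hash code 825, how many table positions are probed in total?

760 hashes to 12; slot 12 is free => place at 12.
825 hashes to 12; 12 taken => place at 0.
680 hashes to 9; slot 9 is free => place at 9.
102 hashes to 0; 0 taken => place at 1.
611 hashes to 3; slot 3 is free => place at 3.
Table: [825, 102, ∅, 611, ∅, ∅, ∅, ∅, ∅, 680, ∅, ∅, 760]

2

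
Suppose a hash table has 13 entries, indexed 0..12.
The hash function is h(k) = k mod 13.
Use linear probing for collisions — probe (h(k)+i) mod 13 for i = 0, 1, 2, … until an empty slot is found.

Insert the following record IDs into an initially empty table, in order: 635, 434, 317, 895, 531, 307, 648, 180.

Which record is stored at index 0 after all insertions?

531

635: h=11 -> slot 11
434: h=5 -> slot 5
317: h=5, probe 5,6 -> slot 6
895: h=11, probe 11,12 -> slot 12
531: h=11, probe 11,12,0 -> slot 0
307: h=8 -> slot 8
648: h=11, probe 11,12,0,1 -> slot 1
180: h=11, probe 11,12,0,1,2 -> slot 2
Table: [531, 648, 180, ., ., 434, 317, ., 307, ., ., 635, 895]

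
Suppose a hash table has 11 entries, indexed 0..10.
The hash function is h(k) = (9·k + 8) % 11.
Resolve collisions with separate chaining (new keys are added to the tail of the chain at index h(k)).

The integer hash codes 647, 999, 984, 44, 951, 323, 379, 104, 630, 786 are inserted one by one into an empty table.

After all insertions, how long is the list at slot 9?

647 → bucket 1
999 → bucket 1 (collision)
984 → bucket 9
44 → bucket 8
951 → bucket 9 (collision)
323 → bucket 0
379 → bucket 9 (collision)
104 → bucket 9 (collision)
630 → bucket 2
786 → bucket 9 (collision)
Final buckets:
0: 323
1: 647 -> 999
2: 630
3: .
4: .
5: .
6: .
7: .
8: 44
9: 984 -> 951 -> 379 -> 104 -> 786
10: .

5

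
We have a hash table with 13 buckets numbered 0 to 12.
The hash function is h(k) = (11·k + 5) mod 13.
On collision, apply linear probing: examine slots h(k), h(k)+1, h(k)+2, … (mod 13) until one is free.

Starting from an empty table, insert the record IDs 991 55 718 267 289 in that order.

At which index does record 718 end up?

1

991 hashes to 12; slot 12 is free -> place at 12.
55 hashes to 12; 12 taken -> place at 0.
718 hashes to 12; 12,0 taken -> place at 1.
267 hashes to 4; slot 4 is free -> place at 4.
289 hashes to 12; 12,0,1 taken -> place at 2.
Table: [55, 718, 289, ∅, 267, ∅, ∅, ∅, ∅, ∅, ∅, ∅, 991]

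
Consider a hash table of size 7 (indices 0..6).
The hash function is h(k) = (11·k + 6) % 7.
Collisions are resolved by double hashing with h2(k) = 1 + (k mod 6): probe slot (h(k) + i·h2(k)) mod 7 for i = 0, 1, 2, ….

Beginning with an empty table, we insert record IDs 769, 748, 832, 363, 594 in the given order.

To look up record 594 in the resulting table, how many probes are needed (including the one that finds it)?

2

Insert 769: h=2, slot 2 empty → index 2.
Insert 748: h=2, h2=5, slot 2 occupied → index 0.
Insert 832: h=2, h2=5, slots 2,0 occupied → index 5.
Insert 363: h=2, h2=4, slot 2 occupied → index 6.
Insert 594: h=2, h2=1, slot 2 occupied → index 3.
Table: [748, _, 769, 594, _, 832, 363]
Lookup 594: h=2, h2=1, probe 2,3 → found at 3.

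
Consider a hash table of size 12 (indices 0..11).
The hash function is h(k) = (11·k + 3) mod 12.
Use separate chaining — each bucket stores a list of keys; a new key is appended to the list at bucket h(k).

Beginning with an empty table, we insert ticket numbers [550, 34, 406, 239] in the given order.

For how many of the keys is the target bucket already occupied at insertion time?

550 → bucket 5
34 → bucket 5 (collision)
406 → bucket 5 (collision)
239 → bucket 4
Final buckets:
0: .
1: .
2: .
3: .
4: 239
5: 550 -> 34 -> 406
6: .
7: .
8: .
9: .
10: .
11: .

2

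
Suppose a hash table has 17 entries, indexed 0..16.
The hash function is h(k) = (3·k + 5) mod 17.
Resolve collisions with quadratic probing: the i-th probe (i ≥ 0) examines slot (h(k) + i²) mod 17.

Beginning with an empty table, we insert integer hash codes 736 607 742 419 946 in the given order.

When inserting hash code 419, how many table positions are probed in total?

2

Insert 736: h=3, slot 3 empty => index 3.
Insert 607: h=7, slot 7 empty => index 7.
Insert 742: h=4, slot 4 empty => index 4.
Insert 419: h=4, slot 4 occupied => index 5.
Insert 946: h=4, slots 4,5 occupied => index 8.
Table: [_, _, _, 736, 742, 419, _, 607, 946, _, _, _, _, _, _, _, _]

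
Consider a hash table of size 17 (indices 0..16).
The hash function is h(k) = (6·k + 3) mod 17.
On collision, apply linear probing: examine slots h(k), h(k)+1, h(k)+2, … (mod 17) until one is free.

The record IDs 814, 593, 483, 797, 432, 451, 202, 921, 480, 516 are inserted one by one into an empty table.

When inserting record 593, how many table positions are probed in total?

814 hashes to 8; slot 8 is free -> place at 8.
593 hashes to 8; 8 taken -> place at 9.
483 hashes to 11; slot 11 is free -> place at 11.
797 hashes to 8; 8,9 taken -> place at 10.
432 hashes to 11; 11 taken -> place at 12.
451 hashes to 6; slot 6 is free -> place at 6.
202 hashes to 8; 8,9,10,11,12 taken -> place at 13.
921 hashes to 4; slot 4 is free -> place at 4.
480 hashes to 10; 10,11,12,13 taken -> place at 14.
516 hashes to 5; slot 5 is free -> place at 5.
Table: [., ., ., ., 921, 516, 451, ., 814, 593, 797, 483, 432, 202, 480, ., .]

2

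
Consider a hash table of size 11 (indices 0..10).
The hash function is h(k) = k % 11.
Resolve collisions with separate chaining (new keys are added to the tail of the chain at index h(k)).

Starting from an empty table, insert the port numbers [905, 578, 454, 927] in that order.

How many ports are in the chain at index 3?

Insert 905: h=3, bucket 3 empty → new chain.
Insert 578: h=6, bucket 6 empty → new chain.
Insert 454: h=3, bucket 3 nonempty → append to chain.
Insert 927: h=3, bucket 3 nonempty → append to chain.
Final buckets:
0: -
1: -
2: -
3: 905 -> 454 -> 927
4: -
5: -
6: 578
7: -
8: -
9: -
10: -

3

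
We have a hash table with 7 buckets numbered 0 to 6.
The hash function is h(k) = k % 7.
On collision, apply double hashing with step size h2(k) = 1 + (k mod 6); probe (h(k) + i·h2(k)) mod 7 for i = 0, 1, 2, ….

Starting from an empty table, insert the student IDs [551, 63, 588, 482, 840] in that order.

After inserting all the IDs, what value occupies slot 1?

551 hashes to 5; slot 5 is free → place at 5.
63 hashes to 0; slot 0 is free → place at 0.
588 hashes to 0, h2=1; 0 taken → place at 1.
482 hashes to 6; slot 6 is free → place at 6.
840 hashes to 0, h2=1; 0,1 taken → place at 2.
Table: [63, 588, 840, —, —, 551, 482]

588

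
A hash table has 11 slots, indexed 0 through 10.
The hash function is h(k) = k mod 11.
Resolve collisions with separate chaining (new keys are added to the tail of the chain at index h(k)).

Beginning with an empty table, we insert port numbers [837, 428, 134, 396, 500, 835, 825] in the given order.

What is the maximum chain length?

Insert 837: h=1, bucket 1 empty -> new chain.
Insert 428: h=10, bucket 10 empty -> new chain.
Insert 134: h=2, bucket 2 empty -> new chain.
Insert 396: h=0, bucket 0 empty -> new chain.
Insert 500: h=5, bucket 5 empty -> new chain.
Insert 835: h=10, bucket 10 nonempty -> append to chain.
Insert 825: h=0, bucket 0 nonempty -> append to chain.
Final buckets:
0: 396 -> 825
1: 837
2: 134
3: —
4: —
5: 500
6: —
7: —
8: —
9: —
10: 428 -> 835

2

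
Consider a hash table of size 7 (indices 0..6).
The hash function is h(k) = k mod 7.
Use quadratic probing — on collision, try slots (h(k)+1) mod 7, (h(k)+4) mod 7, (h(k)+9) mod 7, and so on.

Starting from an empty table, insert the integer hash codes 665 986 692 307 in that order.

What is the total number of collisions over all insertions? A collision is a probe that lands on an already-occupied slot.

5

665 hashes to 0; slot 0 is free -> place at 0.
986 hashes to 6; slot 6 is free -> place at 6.
692 hashes to 6; 6,0 taken -> place at 3.
307 hashes to 6; 6,0,3 taken -> place at 1.
Table: [665, 307, ∅, 692, ∅, ∅, 986]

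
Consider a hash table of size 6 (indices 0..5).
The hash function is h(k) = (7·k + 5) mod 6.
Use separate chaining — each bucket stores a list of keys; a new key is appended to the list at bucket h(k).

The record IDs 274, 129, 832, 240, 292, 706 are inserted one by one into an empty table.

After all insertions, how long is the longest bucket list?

274 -> bucket 3
129 -> bucket 2
832 -> bucket 3 (collision)
240 -> bucket 5
292 -> bucket 3 (collision)
706 -> bucket 3 (collision)
Final buckets:
0: —
1: —
2: 129
3: 274 -> 832 -> 292 -> 706
4: —
5: 240

4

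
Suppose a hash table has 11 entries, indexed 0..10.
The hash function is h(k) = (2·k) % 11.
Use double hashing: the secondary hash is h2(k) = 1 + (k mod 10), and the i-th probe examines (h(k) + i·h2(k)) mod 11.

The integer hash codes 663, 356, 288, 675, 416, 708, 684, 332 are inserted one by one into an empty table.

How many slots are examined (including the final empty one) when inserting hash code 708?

663 hashes to 6; slot 6 is free → place at 6.
356 hashes to 8; slot 8 is free → place at 8.
288 hashes to 4; slot 4 is free → place at 4.
675 hashes to 8, h2=6; 8 taken → place at 3.
416 hashes to 7; slot 7 is free → place at 7.
708 hashes to 8, h2=9; 8,6,4 taken → place at 2.
684 hashes to 4, h2=5; 4 taken → place at 9.
332 hashes to 4, h2=3; 4,7 taken → place at 10.
Table: [., ., 708, 675, 288, ., 663, 416, 356, 684, 332]

4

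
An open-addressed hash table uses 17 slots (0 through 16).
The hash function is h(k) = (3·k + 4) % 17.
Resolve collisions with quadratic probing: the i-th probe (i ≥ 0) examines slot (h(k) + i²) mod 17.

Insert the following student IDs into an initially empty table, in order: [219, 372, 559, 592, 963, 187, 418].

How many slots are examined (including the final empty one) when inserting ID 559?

219 hashes to 15; slot 15 is free => place at 15.
372 hashes to 15; 15 taken => place at 16.
559 hashes to 15; 15,16 taken => place at 2.
592 hashes to 12; slot 12 is free => place at 12.
963 hashes to 3; slot 3 is free => place at 3.
187 hashes to 4; slot 4 is free => place at 4.
418 hashes to 0; slot 0 is free => place at 0.
Table: [418, —, 559, 963, 187, —, —, —, —, —, —, —, 592, —, —, 219, 372]

3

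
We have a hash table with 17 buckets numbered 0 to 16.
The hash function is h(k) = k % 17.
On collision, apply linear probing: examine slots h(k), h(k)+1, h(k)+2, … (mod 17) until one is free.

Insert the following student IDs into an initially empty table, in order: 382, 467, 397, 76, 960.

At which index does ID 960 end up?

382: h=8 -> slot 8
467: h=8, probe 8,9 -> slot 9
397: h=6 -> slot 6
76: h=8, probe 8,9,10 -> slot 10
960: h=8, probe 8,9,10,11 -> slot 11
Table: [-, -, -, -, -, -, 397, -, 382, 467, 76, 960, -, -, -, -, -]

11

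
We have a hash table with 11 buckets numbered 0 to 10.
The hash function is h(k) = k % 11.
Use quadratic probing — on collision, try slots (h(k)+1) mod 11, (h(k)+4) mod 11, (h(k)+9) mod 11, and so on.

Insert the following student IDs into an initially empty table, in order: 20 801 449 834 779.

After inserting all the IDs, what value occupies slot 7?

834

20: h=9 => slot 9
801: h=9, probe 9,10 => slot 10
449: h=9, probe 9,10,2 => slot 2
834: h=9, probe 9,10,2,7 => slot 7
779: h=9, probe 9,10,2,7,3 => slot 3
Table: [_, _, 449, 779, _, _, _, 834, _, 20, 801]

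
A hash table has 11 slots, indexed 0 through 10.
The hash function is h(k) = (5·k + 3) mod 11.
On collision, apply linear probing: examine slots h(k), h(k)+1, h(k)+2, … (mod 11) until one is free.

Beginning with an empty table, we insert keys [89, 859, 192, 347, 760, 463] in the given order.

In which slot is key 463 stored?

89: h=8 => slot 8
859: h=8, probe 8,9 => slot 9
192: h=6 => slot 6
347: h=0 => slot 0
760: h=8, probe 8,9,10 => slot 10
463: h=8, probe 8,9,10,0,1 => slot 1
Table: [347, 463, ∅, ∅, ∅, ∅, 192, ∅, 89, 859, 760]

1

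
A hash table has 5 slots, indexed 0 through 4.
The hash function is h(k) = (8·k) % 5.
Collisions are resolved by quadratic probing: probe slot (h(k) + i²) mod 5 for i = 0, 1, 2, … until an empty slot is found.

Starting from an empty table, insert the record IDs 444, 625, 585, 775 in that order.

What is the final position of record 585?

Insert 444: h=2, slot 2 empty → index 2.
Insert 625: h=0, slot 0 empty → index 0.
Insert 585: h=0, slot 0 occupied → index 1.
Insert 775: h=0, slots 0,1 occupied → index 4.
Table: [625, 585, 444, -, 775]

1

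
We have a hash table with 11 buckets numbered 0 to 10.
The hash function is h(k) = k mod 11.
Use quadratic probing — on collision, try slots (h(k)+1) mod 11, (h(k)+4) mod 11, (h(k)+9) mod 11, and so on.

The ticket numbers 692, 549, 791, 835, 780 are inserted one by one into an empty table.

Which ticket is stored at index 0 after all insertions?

549

Insert 692: h=10, slot 10 empty => index 10.
Insert 549: h=10, slot 10 occupied => index 0.
Insert 791: h=10, slots 10,0 occupied => index 3.
Insert 835: h=10, slots 10,0,3 occupied => index 8.
Insert 780: h=10, slots 10,0,3,8 occupied => index 4.
Table: [549, _, _, 791, 780, _, _, _, 835, _, 692]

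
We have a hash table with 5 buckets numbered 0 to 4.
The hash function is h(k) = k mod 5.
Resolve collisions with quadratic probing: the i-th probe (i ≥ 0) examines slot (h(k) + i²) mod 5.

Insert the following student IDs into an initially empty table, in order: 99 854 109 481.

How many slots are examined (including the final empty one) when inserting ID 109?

3

99 hashes to 4; slot 4 is free => place at 4.
854 hashes to 4; 4 taken => place at 0.
109 hashes to 4; 4,0 taken => place at 3.
481 hashes to 1; slot 1 is free => place at 1.
Table: [854, 481, —, 109, 99]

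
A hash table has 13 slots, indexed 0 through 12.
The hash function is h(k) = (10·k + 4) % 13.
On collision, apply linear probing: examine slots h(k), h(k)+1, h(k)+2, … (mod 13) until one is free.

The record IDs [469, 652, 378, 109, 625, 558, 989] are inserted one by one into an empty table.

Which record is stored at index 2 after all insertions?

378

469 hashes to 1; slot 1 is free => place at 1.
652 hashes to 11; slot 11 is free => place at 11.
378 hashes to 1; 1 taken => place at 2.
109 hashes to 2; 2 taken => place at 3.
625 hashes to 1; 1,2,3 taken => place at 4.
558 hashes to 7; slot 7 is free => place at 7.
989 hashes to 1; 1,2,3,4 taken => place at 5.
Table: [—, 469, 378, 109, 625, 989, —, 558, —, —, —, 652, —]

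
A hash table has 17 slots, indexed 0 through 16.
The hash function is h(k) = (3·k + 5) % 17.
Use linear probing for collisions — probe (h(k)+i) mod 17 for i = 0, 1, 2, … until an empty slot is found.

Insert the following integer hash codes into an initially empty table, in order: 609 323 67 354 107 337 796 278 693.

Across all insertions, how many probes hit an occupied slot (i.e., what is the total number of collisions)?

6

609: h=13 → slot 13
323: h=5 → slot 5
67: h=2 → slot 2
354: h=13, probe 13,14 → slot 14
107: h=3 → slot 3
337: h=13, probe 13,14,15 → slot 15
796: h=13, probe 13,14,15,16 → slot 16
278: h=6 → slot 6
693: h=10 → slot 10
Table: [∅, ∅, 67, 107, ∅, 323, 278, ∅, ∅, ∅, 693, ∅, ∅, 609, 354, 337, 796]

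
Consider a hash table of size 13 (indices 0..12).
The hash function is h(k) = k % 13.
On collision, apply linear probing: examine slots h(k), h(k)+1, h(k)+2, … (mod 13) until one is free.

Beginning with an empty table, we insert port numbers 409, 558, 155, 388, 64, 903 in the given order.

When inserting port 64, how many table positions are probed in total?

Insert 409: h=6, slot 6 empty -> index 6.
Insert 558: h=12, slot 12 empty -> index 12.
Insert 155: h=12, slot 12 occupied -> index 0.
Insert 388: h=11, slot 11 empty -> index 11.
Insert 64: h=12, slots 12,0 occupied -> index 1.
Insert 903: h=6, slot 6 occupied -> index 7.
Table: [155, 64, —, —, —, —, 409, 903, —, —, —, 388, 558]

3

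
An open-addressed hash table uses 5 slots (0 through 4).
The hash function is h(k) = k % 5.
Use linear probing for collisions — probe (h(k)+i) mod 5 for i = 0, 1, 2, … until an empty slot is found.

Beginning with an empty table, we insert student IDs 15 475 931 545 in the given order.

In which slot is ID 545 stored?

3

Insert 15: h=0, slot 0 empty => index 0.
Insert 475: h=0, slot 0 occupied => index 1.
Insert 931: h=1, slot 1 occupied => index 2.
Insert 545: h=0, slots 0,1,2 occupied => index 3.
Table: [15, 475, 931, 545, ∅]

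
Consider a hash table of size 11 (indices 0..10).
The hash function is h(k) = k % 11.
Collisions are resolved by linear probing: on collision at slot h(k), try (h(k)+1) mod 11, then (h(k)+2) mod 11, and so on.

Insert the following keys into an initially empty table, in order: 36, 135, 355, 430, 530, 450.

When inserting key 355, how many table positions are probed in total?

Insert 36: h=3, slot 3 empty -> index 3.
Insert 135: h=3, slot 3 occupied -> index 4.
Insert 355: h=3, slots 3,4 occupied -> index 5.
Insert 430: h=1, slot 1 empty -> index 1.
Insert 530: h=2, slot 2 empty -> index 2.
Insert 450: h=10, slot 10 empty -> index 10.
Table: [-, 430, 530, 36, 135, 355, -, -, -, -, 450]

3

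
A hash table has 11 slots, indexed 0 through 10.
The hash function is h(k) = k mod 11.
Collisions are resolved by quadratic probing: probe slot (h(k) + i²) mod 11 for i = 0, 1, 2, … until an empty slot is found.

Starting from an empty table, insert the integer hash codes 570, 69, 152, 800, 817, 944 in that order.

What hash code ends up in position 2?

570 hashes to 9; slot 9 is free => place at 9.
69 hashes to 3; slot 3 is free => place at 3.
152 hashes to 9; 9 taken => place at 10.
800 hashes to 8; slot 8 is free => place at 8.
817 hashes to 3; 3 taken => place at 4.
944 hashes to 9; 9,10 taken => place at 2.
Table: [_, _, 944, 69, 817, _, _, _, 800, 570, 152]

944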